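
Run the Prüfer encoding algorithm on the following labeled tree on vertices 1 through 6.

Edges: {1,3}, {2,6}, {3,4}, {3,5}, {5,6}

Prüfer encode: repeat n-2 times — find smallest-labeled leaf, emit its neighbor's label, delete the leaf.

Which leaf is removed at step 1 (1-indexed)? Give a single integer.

Answer: 1

Derivation:
Step 1: current leaves = {1,2,4}. Remove leaf 1 (neighbor: 3).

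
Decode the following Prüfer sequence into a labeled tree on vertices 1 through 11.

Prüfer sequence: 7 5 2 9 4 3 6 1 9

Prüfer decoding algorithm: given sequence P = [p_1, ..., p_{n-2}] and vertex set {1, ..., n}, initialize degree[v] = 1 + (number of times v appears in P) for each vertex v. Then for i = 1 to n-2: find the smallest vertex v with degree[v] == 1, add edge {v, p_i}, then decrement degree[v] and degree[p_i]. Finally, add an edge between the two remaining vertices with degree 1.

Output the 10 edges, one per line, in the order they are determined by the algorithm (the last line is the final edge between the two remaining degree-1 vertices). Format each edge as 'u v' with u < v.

Answer: 7 8
5 7
2 5
2 9
4 10
3 4
3 6
1 6
1 9
9 11

Derivation:
Initial degrees: {1:2, 2:2, 3:2, 4:2, 5:2, 6:2, 7:2, 8:1, 9:3, 10:1, 11:1}
Step 1: smallest deg-1 vertex = 8, p_1 = 7. Add edge {7,8}. Now deg[8]=0, deg[7]=1.
Step 2: smallest deg-1 vertex = 7, p_2 = 5. Add edge {5,7}. Now deg[7]=0, deg[5]=1.
Step 3: smallest deg-1 vertex = 5, p_3 = 2. Add edge {2,5}. Now deg[5]=0, deg[2]=1.
Step 4: smallest deg-1 vertex = 2, p_4 = 9. Add edge {2,9}. Now deg[2]=0, deg[9]=2.
Step 5: smallest deg-1 vertex = 10, p_5 = 4. Add edge {4,10}. Now deg[10]=0, deg[4]=1.
Step 6: smallest deg-1 vertex = 4, p_6 = 3. Add edge {3,4}. Now deg[4]=0, deg[3]=1.
Step 7: smallest deg-1 vertex = 3, p_7 = 6. Add edge {3,6}. Now deg[3]=0, deg[6]=1.
Step 8: smallest deg-1 vertex = 6, p_8 = 1. Add edge {1,6}. Now deg[6]=0, deg[1]=1.
Step 9: smallest deg-1 vertex = 1, p_9 = 9. Add edge {1,9}. Now deg[1]=0, deg[9]=1.
Final: two remaining deg-1 vertices are 9, 11. Add edge {9,11}.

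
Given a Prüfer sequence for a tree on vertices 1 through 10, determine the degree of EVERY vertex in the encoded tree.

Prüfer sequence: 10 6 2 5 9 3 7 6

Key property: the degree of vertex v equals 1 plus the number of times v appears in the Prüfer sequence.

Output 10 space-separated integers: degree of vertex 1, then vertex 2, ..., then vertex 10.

p_1 = 10: count[10] becomes 1
p_2 = 6: count[6] becomes 1
p_3 = 2: count[2] becomes 1
p_4 = 5: count[5] becomes 1
p_5 = 9: count[9] becomes 1
p_6 = 3: count[3] becomes 1
p_7 = 7: count[7] becomes 1
p_8 = 6: count[6] becomes 2
Degrees (1 + count): deg[1]=1+0=1, deg[2]=1+1=2, deg[3]=1+1=2, deg[4]=1+0=1, deg[5]=1+1=2, deg[6]=1+2=3, deg[7]=1+1=2, deg[8]=1+0=1, deg[9]=1+1=2, deg[10]=1+1=2

Answer: 1 2 2 1 2 3 2 1 2 2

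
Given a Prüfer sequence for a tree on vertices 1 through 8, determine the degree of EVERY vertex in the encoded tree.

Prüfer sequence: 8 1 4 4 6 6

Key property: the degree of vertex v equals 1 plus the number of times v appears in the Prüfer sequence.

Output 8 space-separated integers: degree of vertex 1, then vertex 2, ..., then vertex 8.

p_1 = 8: count[8] becomes 1
p_2 = 1: count[1] becomes 1
p_3 = 4: count[4] becomes 1
p_4 = 4: count[4] becomes 2
p_5 = 6: count[6] becomes 1
p_6 = 6: count[6] becomes 2
Degrees (1 + count): deg[1]=1+1=2, deg[2]=1+0=1, deg[3]=1+0=1, deg[4]=1+2=3, deg[5]=1+0=1, deg[6]=1+2=3, deg[7]=1+0=1, deg[8]=1+1=2

Answer: 2 1 1 3 1 3 1 2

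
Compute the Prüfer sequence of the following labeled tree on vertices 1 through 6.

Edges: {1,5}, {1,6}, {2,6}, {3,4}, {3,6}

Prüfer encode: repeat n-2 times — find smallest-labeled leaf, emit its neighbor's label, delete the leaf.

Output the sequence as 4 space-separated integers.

Answer: 6 3 6 1

Derivation:
Step 1: leaves = {2,4,5}. Remove smallest leaf 2, emit neighbor 6.
Step 2: leaves = {4,5}. Remove smallest leaf 4, emit neighbor 3.
Step 3: leaves = {3,5}. Remove smallest leaf 3, emit neighbor 6.
Step 4: leaves = {5,6}. Remove smallest leaf 5, emit neighbor 1.
Done: 2 vertices remain (1, 6). Sequence = [6 3 6 1]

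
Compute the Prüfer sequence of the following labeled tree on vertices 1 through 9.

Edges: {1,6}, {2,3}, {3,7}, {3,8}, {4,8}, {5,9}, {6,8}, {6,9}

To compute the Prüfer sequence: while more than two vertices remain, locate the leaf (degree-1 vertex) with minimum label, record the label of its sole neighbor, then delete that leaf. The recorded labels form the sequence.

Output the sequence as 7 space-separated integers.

Answer: 6 3 8 9 3 8 6

Derivation:
Step 1: leaves = {1,2,4,5,7}. Remove smallest leaf 1, emit neighbor 6.
Step 2: leaves = {2,4,5,7}. Remove smallest leaf 2, emit neighbor 3.
Step 3: leaves = {4,5,7}. Remove smallest leaf 4, emit neighbor 8.
Step 4: leaves = {5,7}. Remove smallest leaf 5, emit neighbor 9.
Step 5: leaves = {7,9}. Remove smallest leaf 7, emit neighbor 3.
Step 6: leaves = {3,9}. Remove smallest leaf 3, emit neighbor 8.
Step 7: leaves = {8,9}. Remove smallest leaf 8, emit neighbor 6.
Done: 2 vertices remain (6, 9). Sequence = [6 3 8 9 3 8 6]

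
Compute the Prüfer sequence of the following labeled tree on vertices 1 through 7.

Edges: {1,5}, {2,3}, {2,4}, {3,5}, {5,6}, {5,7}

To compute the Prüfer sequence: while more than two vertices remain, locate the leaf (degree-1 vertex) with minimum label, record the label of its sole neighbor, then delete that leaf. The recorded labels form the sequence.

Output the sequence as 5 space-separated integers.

Step 1: leaves = {1,4,6,7}. Remove smallest leaf 1, emit neighbor 5.
Step 2: leaves = {4,6,7}. Remove smallest leaf 4, emit neighbor 2.
Step 3: leaves = {2,6,7}. Remove smallest leaf 2, emit neighbor 3.
Step 4: leaves = {3,6,7}. Remove smallest leaf 3, emit neighbor 5.
Step 5: leaves = {6,7}. Remove smallest leaf 6, emit neighbor 5.
Done: 2 vertices remain (5, 7). Sequence = [5 2 3 5 5]

Answer: 5 2 3 5 5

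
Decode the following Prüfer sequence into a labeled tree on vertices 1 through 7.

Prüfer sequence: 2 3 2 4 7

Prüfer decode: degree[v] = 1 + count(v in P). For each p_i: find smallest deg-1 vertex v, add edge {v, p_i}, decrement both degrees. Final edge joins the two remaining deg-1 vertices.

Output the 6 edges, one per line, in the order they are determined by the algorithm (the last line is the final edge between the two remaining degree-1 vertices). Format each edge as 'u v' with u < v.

Initial degrees: {1:1, 2:3, 3:2, 4:2, 5:1, 6:1, 7:2}
Step 1: smallest deg-1 vertex = 1, p_1 = 2. Add edge {1,2}. Now deg[1]=0, deg[2]=2.
Step 2: smallest deg-1 vertex = 5, p_2 = 3. Add edge {3,5}. Now deg[5]=0, deg[3]=1.
Step 3: smallest deg-1 vertex = 3, p_3 = 2. Add edge {2,3}. Now deg[3]=0, deg[2]=1.
Step 4: smallest deg-1 vertex = 2, p_4 = 4. Add edge {2,4}. Now deg[2]=0, deg[4]=1.
Step 5: smallest deg-1 vertex = 4, p_5 = 7. Add edge {4,7}. Now deg[4]=0, deg[7]=1.
Final: two remaining deg-1 vertices are 6, 7. Add edge {6,7}.

Answer: 1 2
3 5
2 3
2 4
4 7
6 7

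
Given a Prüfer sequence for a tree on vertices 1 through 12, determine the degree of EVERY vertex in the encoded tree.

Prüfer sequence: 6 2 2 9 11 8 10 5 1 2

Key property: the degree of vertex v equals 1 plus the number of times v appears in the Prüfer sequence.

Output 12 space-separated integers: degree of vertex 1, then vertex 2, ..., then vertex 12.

p_1 = 6: count[6] becomes 1
p_2 = 2: count[2] becomes 1
p_3 = 2: count[2] becomes 2
p_4 = 9: count[9] becomes 1
p_5 = 11: count[11] becomes 1
p_6 = 8: count[8] becomes 1
p_7 = 10: count[10] becomes 1
p_8 = 5: count[5] becomes 1
p_9 = 1: count[1] becomes 1
p_10 = 2: count[2] becomes 3
Degrees (1 + count): deg[1]=1+1=2, deg[2]=1+3=4, deg[3]=1+0=1, deg[4]=1+0=1, deg[5]=1+1=2, deg[6]=1+1=2, deg[7]=1+0=1, deg[8]=1+1=2, deg[9]=1+1=2, deg[10]=1+1=2, deg[11]=1+1=2, deg[12]=1+0=1

Answer: 2 4 1 1 2 2 1 2 2 2 2 1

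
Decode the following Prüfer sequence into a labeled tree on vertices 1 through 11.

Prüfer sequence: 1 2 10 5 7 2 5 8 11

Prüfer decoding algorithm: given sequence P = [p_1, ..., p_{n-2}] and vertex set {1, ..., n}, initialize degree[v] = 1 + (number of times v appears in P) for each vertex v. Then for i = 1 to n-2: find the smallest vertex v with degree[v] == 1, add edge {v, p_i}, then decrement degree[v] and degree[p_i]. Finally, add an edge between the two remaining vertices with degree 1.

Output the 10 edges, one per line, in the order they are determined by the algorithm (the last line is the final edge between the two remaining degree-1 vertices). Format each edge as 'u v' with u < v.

Answer: 1 3
1 2
4 10
5 6
7 9
2 7
2 5
5 8
8 11
10 11

Derivation:
Initial degrees: {1:2, 2:3, 3:1, 4:1, 5:3, 6:1, 7:2, 8:2, 9:1, 10:2, 11:2}
Step 1: smallest deg-1 vertex = 3, p_1 = 1. Add edge {1,3}. Now deg[3]=0, deg[1]=1.
Step 2: smallest deg-1 vertex = 1, p_2 = 2. Add edge {1,2}. Now deg[1]=0, deg[2]=2.
Step 3: smallest deg-1 vertex = 4, p_3 = 10. Add edge {4,10}. Now deg[4]=0, deg[10]=1.
Step 4: smallest deg-1 vertex = 6, p_4 = 5. Add edge {5,6}. Now deg[6]=0, deg[5]=2.
Step 5: smallest deg-1 vertex = 9, p_5 = 7. Add edge {7,9}. Now deg[9]=0, deg[7]=1.
Step 6: smallest deg-1 vertex = 7, p_6 = 2. Add edge {2,7}. Now deg[7]=0, deg[2]=1.
Step 7: smallest deg-1 vertex = 2, p_7 = 5. Add edge {2,5}. Now deg[2]=0, deg[5]=1.
Step 8: smallest deg-1 vertex = 5, p_8 = 8. Add edge {5,8}. Now deg[5]=0, deg[8]=1.
Step 9: smallest deg-1 vertex = 8, p_9 = 11. Add edge {8,11}. Now deg[8]=0, deg[11]=1.
Final: two remaining deg-1 vertices are 10, 11. Add edge {10,11}.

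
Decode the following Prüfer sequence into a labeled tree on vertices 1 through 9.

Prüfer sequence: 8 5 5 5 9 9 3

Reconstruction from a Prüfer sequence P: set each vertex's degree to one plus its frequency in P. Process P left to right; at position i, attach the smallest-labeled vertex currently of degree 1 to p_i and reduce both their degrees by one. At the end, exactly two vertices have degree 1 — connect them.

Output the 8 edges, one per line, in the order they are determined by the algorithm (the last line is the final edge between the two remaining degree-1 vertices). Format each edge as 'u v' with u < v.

Initial degrees: {1:1, 2:1, 3:2, 4:1, 5:4, 6:1, 7:1, 8:2, 9:3}
Step 1: smallest deg-1 vertex = 1, p_1 = 8. Add edge {1,8}. Now deg[1]=0, deg[8]=1.
Step 2: smallest deg-1 vertex = 2, p_2 = 5. Add edge {2,5}. Now deg[2]=0, deg[5]=3.
Step 3: smallest deg-1 vertex = 4, p_3 = 5. Add edge {4,5}. Now deg[4]=0, deg[5]=2.
Step 4: smallest deg-1 vertex = 6, p_4 = 5. Add edge {5,6}. Now deg[6]=0, deg[5]=1.
Step 5: smallest deg-1 vertex = 5, p_5 = 9. Add edge {5,9}. Now deg[5]=0, deg[9]=2.
Step 6: smallest deg-1 vertex = 7, p_6 = 9. Add edge {7,9}. Now deg[7]=0, deg[9]=1.
Step 7: smallest deg-1 vertex = 8, p_7 = 3. Add edge {3,8}. Now deg[8]=0, deg[3]=1.
Final: two remaining deg-1 vertices are 3, 9. Add edge {3,9}.

Answer: 1 8
2 5
4 5
5 6
5 9
7 9
3 8
3 9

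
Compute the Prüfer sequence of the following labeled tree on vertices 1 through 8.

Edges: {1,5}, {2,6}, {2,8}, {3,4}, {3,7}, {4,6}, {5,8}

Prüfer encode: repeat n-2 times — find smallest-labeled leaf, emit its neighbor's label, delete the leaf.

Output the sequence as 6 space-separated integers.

Step 1: leaves = {1,7}. Remove smallest leaf 1, emit neighbor 5.
Step 2: leaves = {5,7}. Remove smallest leaf 5, emit neighbor 8.
Step 3: leaves = {7,8}. Remove smallest leaf 7, emit neighbor 3.
Step 4: leaves = {3,8}. Remove smallest leaf 3, emit neighbor 4.
Step 5: leaves = {4,8}. Remove smallest leaf 4, emit neighbor 6.
Step 6: leaves = {6,8}. Remove smallest leaf 6, emit neighbor 2.
Done: 2 vertices remain (2, 8). Sequence = [5 8 3 4 6 2]

Answer: 5 8 3 4 6 2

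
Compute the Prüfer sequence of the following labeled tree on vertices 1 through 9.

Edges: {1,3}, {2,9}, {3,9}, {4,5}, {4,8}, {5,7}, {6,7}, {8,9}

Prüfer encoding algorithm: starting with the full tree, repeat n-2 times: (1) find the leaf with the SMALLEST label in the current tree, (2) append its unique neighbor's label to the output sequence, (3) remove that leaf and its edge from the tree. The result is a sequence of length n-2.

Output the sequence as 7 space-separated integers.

Answer: 3 9 9 7 5 4 8

Derivation:
Step 1: leaves = {1,2,6}. Remove smallest leaf 1, emit neighbor 3.
Step 2: leaves = {2,3,6}. Remove smallest leaf 2, emit neighbor 9.
Step 3: leaves = {3,6}. Remove smallest leaf 3, emit neighbor 9.
Step 4: leaves = {6,9}. Remove smallest leaf 6, emit neighbor 7.
Step 5: leaves = {7,9}. Remove smallest leaf 7, emit neighbor 5.
Step 6: leaves = {5,9}. Remove smallest leaf 5, emit neighbor 4.
Step 7: leaves = {4,9}. Remove smallest leaf 4, emit neighbor 8.
Done: 2 vertices remain (8, 9). Sequence = [3 9 9 7 5 4 8]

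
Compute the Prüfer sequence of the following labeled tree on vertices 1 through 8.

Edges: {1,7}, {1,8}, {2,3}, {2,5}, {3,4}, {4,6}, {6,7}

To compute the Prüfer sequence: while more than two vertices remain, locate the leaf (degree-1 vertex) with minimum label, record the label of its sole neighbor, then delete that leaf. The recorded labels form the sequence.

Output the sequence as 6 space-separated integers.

Step 1: leaves = {5,8}. Remove smallest leaf 5, emit neighbor 2.
Step 2: leaves = {2,8}. Remove smallest leaf 2, emit neighbor 3.
Step 3: leaves = {3,8}. Remove smallest leaf 3, emit neighbor 4.
Step 4: leaves = {4,8}. Remove smallest leaf 4, emit neighbor 6.
Step 5: leaves = {6,8}. Remove smallest leaf 6, emit neighbor 7.
Step 6: leaves = {7,8}. Remove smallest leaf 7, emit neighbor 1.
Done: 2 vertices remain (1, 8). Sequence = [2 3 4 6 7 1]

Answer: 2 3 4 6 7 1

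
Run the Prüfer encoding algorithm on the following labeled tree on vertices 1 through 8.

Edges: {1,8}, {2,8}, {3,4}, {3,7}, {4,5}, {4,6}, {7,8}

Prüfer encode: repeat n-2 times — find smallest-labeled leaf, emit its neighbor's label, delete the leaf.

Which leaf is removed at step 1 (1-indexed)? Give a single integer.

Step 1: current leaves = {1,2,5,6}. Remove leaf 1 (neighbor: 8).

Answer: 1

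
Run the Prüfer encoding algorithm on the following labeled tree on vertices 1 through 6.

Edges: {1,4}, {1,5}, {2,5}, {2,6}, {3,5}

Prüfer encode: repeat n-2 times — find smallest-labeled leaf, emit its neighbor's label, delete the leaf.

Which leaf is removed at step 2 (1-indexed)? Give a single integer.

Step 1: current leaves = {3,4,6}. Remove leaf 3 (neighbor: 5).
Step 2: current leaves = {4,6}. Remove leaf 4 (neighbor: 1).

Answer: 4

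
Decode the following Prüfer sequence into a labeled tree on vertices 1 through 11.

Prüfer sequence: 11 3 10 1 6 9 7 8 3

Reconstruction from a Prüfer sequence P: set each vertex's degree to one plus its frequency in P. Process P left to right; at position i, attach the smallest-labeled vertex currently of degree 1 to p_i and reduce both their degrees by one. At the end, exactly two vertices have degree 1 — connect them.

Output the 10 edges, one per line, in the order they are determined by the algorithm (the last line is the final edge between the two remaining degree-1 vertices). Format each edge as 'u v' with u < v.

Initial degrees: {1:2, 2:1, 3:3, 4:1, 5:1, 6:2, 7:2, 8:2, 9:2, 10:2, 11:2}
Step 1: smallest deg-1 vertex = 2, p_1 = 11. Add edge {2,11}. Now deg[2]=0, deg[11]=1.
Step 2: smallest deg-1 vertex = 4, p_2 = 3. Add edge {3,4}. Now deg[4]=0, deg[3]=2.
Step 3: smallest deg-1 vertex = 5, p_3 = 10. Add edge {5,10}. Now deg[5]=0, deg[10]=1.
Step 4: smallest deg-1 vertex = 10, p_4 = 1. Add edge {1,10}. Now deg[10]=0, deg[1]=1.
Step 5: smallest deg-1 vertex = 1, p_5 = 6. Add edge {1,6}. Now deg[1]=0, deg[6]=1.
Step 6: smallest deg-1 vertex = 6, p_6 = 9. Add edge {6,9}. Now deg[6]=0, deg[9]=1.
Step 7: smallest deg-1 vertex = 9, p_7 = 7. Add edge {7,9}. Now deg[9]=0, deg[7]=1.
Step 8: smallest deg-1 vertex = 7, p_8 = 8. Add edge {7,8}. Now deg[7]=0, deg[8]=1.
Step 9: smallest deg-1 vertex = 8, p_9 = 3. Add edge {3,8}. Now deg[8]=0, deg[3]=1.
Final: two remaining deg-1 vertices are 3, 11. Add edge {3,11}.

Answer: 2 11
3 4
5 10
1 10
1 6
6 9
7 9
7 8
3 8
3 11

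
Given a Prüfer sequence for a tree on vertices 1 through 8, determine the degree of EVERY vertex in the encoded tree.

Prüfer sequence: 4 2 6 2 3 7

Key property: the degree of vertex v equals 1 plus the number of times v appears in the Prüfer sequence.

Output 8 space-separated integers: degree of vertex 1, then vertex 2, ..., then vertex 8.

p_1 = 4: count[4] becomes 1
p_2 = 2: count[2] becomes 1
p_3 = 6: count[6] becomes 1
p_4 = 2: count[2] becomes 2
p_5 = 3: count[3] becomes 1
p_6 = 7: count[7] becomes 1
Degrees (1 + count): deg[1]=1+0=1, deg[2]=1+2=3, deg[3]=1+1=2, deg[4]=1+1=2, deg[5]=1+0=1, deg[6]=1+1=2, deg[7]=1+1=2, deg[8]=1+0=1

Answer: 1 3 2 2 1 2 2 1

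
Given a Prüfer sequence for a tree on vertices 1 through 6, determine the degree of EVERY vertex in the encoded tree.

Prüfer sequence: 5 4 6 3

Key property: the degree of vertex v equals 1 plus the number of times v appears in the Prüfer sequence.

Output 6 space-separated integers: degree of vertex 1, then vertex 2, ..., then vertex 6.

Answer: 1 1 2 2 2 2

Derivation:
p_1 = 5: count[5] becomes 1
p_2 = 4: count[4] becomes 1
p_3 = 6: count[6] becomes 1
p_4 = 3: count[3] becomes 1
Degrees (1 + count): deg[1]=1+0=1, deg[2]=1+0=1, deg[3]=1+1=2, deg[4]=1+1=2, deg[5]=1+1=2, deg[6]=1+1=2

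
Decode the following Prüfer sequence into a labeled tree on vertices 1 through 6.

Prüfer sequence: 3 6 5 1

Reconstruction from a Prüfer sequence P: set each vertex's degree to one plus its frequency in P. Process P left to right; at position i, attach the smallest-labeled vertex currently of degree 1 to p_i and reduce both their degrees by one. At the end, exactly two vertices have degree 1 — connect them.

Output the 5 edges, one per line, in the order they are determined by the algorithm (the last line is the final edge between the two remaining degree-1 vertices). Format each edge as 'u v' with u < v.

Answer: 2 3
3 6
4 5
1 5
1 6

Derivation:
Initial degrees: {1:2, 2:1, 3:2, 4:1, 5:2, 6:2}
Step 1: smallest deg-1 vertex = 2, p_1 = 3. Add edge {2,3}. Now deg[2]=0, deg[3]=1.
Step 2: smallest deg-1 vertex = 3, p_2 = 6. Add edge {3,6}. Now deg[3]=0, deg[6]=1.
Step 3: smallest deg-1 vertex = 4, p_3 = 5. Add edge {4,5}. Now deg[4]=0, deg[5]=1.
Step 4: smallest deg-1 vertex = 5, p_4 = 1. Add edge {1,5}. Now deg[5]=0, deg[1]=1.
Final: two remaining deg-1 vertices are 1, 6. Add edge {1,6}.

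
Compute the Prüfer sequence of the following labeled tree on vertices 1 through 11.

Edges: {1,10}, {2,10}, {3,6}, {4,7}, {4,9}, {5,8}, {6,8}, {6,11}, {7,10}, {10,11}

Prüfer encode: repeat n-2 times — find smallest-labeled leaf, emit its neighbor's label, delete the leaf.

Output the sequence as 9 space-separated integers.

Answer: 10 10 6 8 6 11 4 7 10

Derivation:
Step 1: leaves = {1,2,3,5,9}. Remove smallest leaf 1, emit neighbor 10.
Step 2: leaves = {2,3,5,9}. Remove smallest leaf 2, emit neighbor 10.
Step 3: leaves = {3,5,9}. Remove smallest leaf 3, emit neighbor 6.
Step 4: leaves = {5,9}. Remove smallest leaf 5, emit neighbor 8.
Step 5: leaves = {8,9}. Remove smallest leaf 8, emit neighbor 6.
Step 6: leaves = {6,9}. Remove smallest leaf 6, emit neighbor 11.
Step 7: leaves = {9,11}. Remove smallest leaf 9, emit neighbor 4.
Step 8: leaves = {4,11}. Remove smallest leaf 4, emit neighbor 7.
Step 9: leaves = {7,11}. Remove smallest leaf 7, emit neighbor 10.
Done: 2 vertices remain (10, 11). Sequence = [10 10 6 8 6 11 4 7 10]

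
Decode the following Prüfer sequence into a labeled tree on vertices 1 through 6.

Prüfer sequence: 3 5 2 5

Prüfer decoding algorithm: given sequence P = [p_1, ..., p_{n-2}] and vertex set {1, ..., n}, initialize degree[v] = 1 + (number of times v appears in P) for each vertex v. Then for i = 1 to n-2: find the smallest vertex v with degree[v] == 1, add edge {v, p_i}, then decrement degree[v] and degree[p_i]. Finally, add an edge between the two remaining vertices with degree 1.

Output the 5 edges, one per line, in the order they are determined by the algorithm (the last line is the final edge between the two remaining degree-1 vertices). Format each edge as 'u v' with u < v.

Initial degrees: {1:1, 2:2, 3:2, 4:1, 5:3, 6:1}
Step 1: smallest deg-1 vertex = 1, p_1 = 3. Add edge {1,3}. Now deg[1]=0, deg[3]=1.
Step 2: smallest deg-1 vertex = 3, p_2 = 5. Add edge {3,5}. Now deg[3]=0, deg[5]=2.
Step 3: smallest deg-1 vertex = 4, p_3 = 2. Add edge {2,4}. Now deg[4]=0, deg[2]=1.
Step 4: smallest deg-1 vertex = 2, p_4 = 5. Add edge {2,5}. Now deg[2]=0, deg[5]=1.
Final: two remaining deg-1 vertices are 5, 6. Add edge {5,6}.

Answer: 1 3
3 5
2 4
2 5
5 6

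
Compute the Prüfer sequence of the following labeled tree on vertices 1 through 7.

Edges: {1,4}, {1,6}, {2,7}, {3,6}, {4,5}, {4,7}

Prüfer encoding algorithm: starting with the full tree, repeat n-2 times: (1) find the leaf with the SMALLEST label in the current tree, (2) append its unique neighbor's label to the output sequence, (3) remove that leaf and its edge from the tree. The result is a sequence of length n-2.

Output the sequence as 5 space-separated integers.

Step 1: leaves = {2,3,5}. Remove smallest leaf 2, emit neighbor 7.
Step 2: leaves = {3,5,7}. Remove smallest leaf 3, emit neighbor 6.
Step 3: leaves = {5,6,7}. Remove smallest leaf 5, emit neighbor 4.
Step 4: leaves = {6,7}. Remove smallest leaf 6, emit neighbor 1.
Step 5: leaves = {1,7}. Remove smallest leaf 1, emit neighbor 4.
Done: 2 vertices remain (4, 7). Sequence = [7 6 4 1 4]

Answer: 7 6 4 1 4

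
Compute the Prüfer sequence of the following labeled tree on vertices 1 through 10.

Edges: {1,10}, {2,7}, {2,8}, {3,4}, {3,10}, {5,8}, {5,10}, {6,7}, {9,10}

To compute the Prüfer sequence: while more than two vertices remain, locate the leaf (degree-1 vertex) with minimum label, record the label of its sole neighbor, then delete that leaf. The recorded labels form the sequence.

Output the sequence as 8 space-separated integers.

Step 1: leaves = {1,4,6,9}. Remove smallest leaf 1, emit neighbor 10.
Step 2: leaves = {4,6,9}. Remove smallest leaf 4, emit neighbor 3.
Step 3: leaves = {3,6,9}. Remove smallest leaf 3, emit neighbor 10.
Step 4: leaves = {6,9}. Remove smallest leaf 6, emit neighbor 7.
Step 5: leaves = {7,9}. Remove smallest leaf 7, emit neighbor 2.
Step 6: leaves = {2,9}. Remove smallest leaf 2, emit neighbor 8.
Step 7: leaves = {8,9}. Remove smallest leaf 8, emit neighbor 5.
Step 8: leaves = {5,9}. Remove smallest leaf 5, emit neighbor 10.
Done: 2 vertices remain (9, 10). Sequence = [10 3 10 7 2 8 5 10]

Answer: 10 3 10 7 2 8 5 10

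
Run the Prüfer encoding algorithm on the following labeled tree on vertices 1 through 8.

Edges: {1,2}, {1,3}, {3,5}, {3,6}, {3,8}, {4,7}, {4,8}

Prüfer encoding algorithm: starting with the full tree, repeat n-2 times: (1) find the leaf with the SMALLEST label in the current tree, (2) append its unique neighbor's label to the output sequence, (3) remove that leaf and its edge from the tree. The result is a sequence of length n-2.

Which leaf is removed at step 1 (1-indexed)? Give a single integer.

Step 1: current leaves = {2,5,6,7}. Remove leaf 2 (neighbor: 1).

Answer: 2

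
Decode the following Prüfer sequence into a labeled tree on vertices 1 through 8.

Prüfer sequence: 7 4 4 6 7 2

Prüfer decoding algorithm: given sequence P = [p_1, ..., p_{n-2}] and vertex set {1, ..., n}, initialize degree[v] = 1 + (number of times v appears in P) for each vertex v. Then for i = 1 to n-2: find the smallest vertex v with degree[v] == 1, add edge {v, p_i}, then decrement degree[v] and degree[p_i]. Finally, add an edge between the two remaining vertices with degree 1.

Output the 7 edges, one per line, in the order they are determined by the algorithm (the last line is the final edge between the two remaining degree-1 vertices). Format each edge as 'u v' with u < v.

Initial degrees: {1:1, 2:2, 3:1, 4:3, 5:1, 6:2, 7:3, 8:1}
Step 1: smallest deg-1 vertex = 1, p_1 = 7. Add edge {1,7}. Now deg[1]=0, deg[7]=2.
Step 2: smallest deg-1 vertex = 3, p_2 = 4. Add edge {3,4}. Now deg[3]=0, deg[4]=2.
Step 3: smallest deg-1 vertex = 5, p_3 = 4. Add edge {4,5}. Now deg[5]=0, deg[4]=1.
Step 4: smallest deg-1 vertex = 4, p_4 = 6. Add edge {4,6}. Now deg[4]=0, deg[6]=1.
Step 5: smallest deg-1 vertex = 6, p_5 = 7. Add edge {6,7}. Now deg[6]=0, deg[7]=1.
Step 6: smallest deg-1 vertex = 7, p_6 = 2. Add edge {2,7}. Now deg[7]=0, deg[2]=1.
Final: two remaining deg-1 vertices are 2, 8. Add edge {2,8}.

Answer: 1 7
3 4
4 5
4 6
6 7
2 7
2 8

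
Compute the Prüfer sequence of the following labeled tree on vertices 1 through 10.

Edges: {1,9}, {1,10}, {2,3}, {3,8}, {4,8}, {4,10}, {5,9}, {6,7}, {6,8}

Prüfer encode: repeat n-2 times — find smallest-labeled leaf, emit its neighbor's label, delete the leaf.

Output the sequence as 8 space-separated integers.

Step 1: leaves = {2,5,7}. Remove smallest leaf 2, emit neighbor 3.
Step 2: leaves = {3,5,7}. Remove smallest leaf 3, emit neighbor 8.
Step 3: leaves = {5,7}. Remove smallest leaf 5, emit neighbor 9.
Step 4: leaves = {7,9}. Remove smallest leaf 7, emit neighbor 6.
Step 5: leaves = {6,9}. Remove smallest leaf 6, emit neighbor 8.
Step 6: leaves = {8,9}. Remove smallest leaf 8, emit neighbor 4.
Step 7: leaves = {4,9}. Remove smallest leaf 4, emit neighbor 10.
Step 8: leaves = {9,10}. Remove smallest leaf 9, emit neighbor 1.
Done: 2 vertices remain (1, 10). Sequence = [3 8 9 6 8 4 10 1]

Answer: 3 8 9 6 8 4 10 1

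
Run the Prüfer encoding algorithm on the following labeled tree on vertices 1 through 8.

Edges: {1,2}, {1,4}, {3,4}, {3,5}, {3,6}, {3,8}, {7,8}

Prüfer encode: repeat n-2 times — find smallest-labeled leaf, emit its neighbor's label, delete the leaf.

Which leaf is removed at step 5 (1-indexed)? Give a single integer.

Answer: 6

Derivation:
Step 1: current leaves = {2,5,6,7}. Remove leaf 2 (neighbor: 1).
Step 2: current leaves = {1,5,6,7}. Remove leaf 1 (neighbor: 4).
Step 3: current leaves = {4,5,6,7}. Remove leaf 4 (neighbor: 3).
Step 4: current leaves = {5,6,7}. Remove leaf 5 (neighbor: 3).
Step 5: current leaves = {6,7}. Remove leaf 6 (neighbor: 3).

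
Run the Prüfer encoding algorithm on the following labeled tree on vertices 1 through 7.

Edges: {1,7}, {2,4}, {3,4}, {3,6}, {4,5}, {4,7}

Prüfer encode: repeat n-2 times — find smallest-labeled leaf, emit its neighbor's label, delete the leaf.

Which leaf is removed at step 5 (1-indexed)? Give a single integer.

Answer: 3

Derivation:
Step 1: current leaves = {1,2,5,6}. Remove leaf 1 (neighbor: 7).
Step 2: current leaves = {2,5,6,7}. Remove leaf 2 (neighbor: 4).
Step 3: current leaves = {5,6,7}. Remove leaf 5 (neighbor: 4).
Step 4: current leaves = {6,7}. Remove leaf 6 (neighbor: 3).
Step 5: current leaves = {3,7}. Remove leaf 3 (neighbor: 4).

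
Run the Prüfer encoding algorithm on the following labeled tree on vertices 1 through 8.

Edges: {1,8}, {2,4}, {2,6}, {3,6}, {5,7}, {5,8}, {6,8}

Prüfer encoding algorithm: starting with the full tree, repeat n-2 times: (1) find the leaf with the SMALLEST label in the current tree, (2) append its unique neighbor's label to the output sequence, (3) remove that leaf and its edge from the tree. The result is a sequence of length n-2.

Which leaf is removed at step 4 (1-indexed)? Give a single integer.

Answer: 2

Derivation:
Step 1: current leaves = {1,3,4,7}. Remove leaf 1 (neighbor: 8).
Step 2: current leaves = {3,4,7}. Remove leaf 3 (neighbor: 6).
Step 3: current leaves = {4,7}. Remove leaf 4 (neighbor: 2).
Step 4: current leaves = {2,7}. Remove leaf 2 (neighbor: 6).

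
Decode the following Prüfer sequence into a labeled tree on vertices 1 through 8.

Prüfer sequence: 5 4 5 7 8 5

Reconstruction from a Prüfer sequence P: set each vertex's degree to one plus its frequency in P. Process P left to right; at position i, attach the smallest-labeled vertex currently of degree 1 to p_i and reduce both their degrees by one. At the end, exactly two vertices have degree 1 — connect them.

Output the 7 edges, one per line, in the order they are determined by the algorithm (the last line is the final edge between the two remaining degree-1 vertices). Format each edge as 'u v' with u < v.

Initial degrees: {1:1, 2:1, 3:1, 4:2, 5:4, 6:1, 7:2, 8:2}
Step 1: smallest deg-1 vertex = 1, p_1 = 5. Add edge {1,5}. Now deg[1]=0, deg[5]=3.
Step 2: smallest deg-1 vertex = 2, p_2 = 4. Add edge {2,4}. Now deg[2]=0, deg[4]=1.
Step 3: smallest deg-1 vertex = 3, p_3 = 5. Add edge {3,5}. Now deg[3]=0, deg[5]=2.
Step 4: smallest deg-1 vertex = 4, p_4 = 7. Add edge {4,7}. Now deg[4]=0, deg[7]=1.
Step 5: smallest deg-1 vertex = 6, p_5 = 8. Add edge {6,8}. Now deg[6]=0, deg[8]=1.
Step 6: smallest deg-1 vertex = 7, p_6 = 5. Add edge {5,7}. Now deg[7]=0, deg[5]=1.
Final: two remaining deg-1 vertices are 5, 8. Add edge {5,8}.

Answer: 1 5
2 4
3 5
4 7
6 8
5 7
5 8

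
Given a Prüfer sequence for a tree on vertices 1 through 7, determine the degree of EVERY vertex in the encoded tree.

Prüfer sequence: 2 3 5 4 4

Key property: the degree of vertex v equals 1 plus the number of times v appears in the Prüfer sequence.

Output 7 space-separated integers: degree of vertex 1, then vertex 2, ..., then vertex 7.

Answer: 1 2 2 3 2 1 1

Derivation:
p_1 = 2: count[2] becomes 1
p_2 = 3: count[3] becomes 1
p_3 = 5: count[5] becomes 1
p_4 = 4: count[4] becomes 1
p_5 = 4: count[4] becomes 2
Degrees (1 + count): deg[1]=1+0=1, deg[2]=1+1=2, deg[3]=1+1=2, deg[4]=1+2=3, deg[5]=1+1=2, deg[6]=1+0=1, deg[7]=1+0=1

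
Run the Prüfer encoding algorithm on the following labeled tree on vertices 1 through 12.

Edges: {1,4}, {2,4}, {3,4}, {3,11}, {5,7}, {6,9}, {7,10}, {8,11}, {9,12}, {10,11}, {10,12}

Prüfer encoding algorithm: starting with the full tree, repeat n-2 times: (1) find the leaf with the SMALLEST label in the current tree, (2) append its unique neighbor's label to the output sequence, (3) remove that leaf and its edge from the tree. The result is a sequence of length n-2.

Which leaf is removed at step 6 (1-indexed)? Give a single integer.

Answer: 6

Derivation:
Step 1: current leaves = {1,2,5,6,8}. Remove leaf 1 (neighbor: 4).
Step 2: current leaves = {2,5,6,8}. Remove leaf 2 (neighbor: 4).
Step 3: current leaves = {4,5,6,8}. Remove leaf 4 (neighbor: 3).
Step 4: current leaves = {3,5,6,8}. Remove leaf 3 (neighbor: 11).
Step 5: current leaves = {5,6,8}. Remove leaf 5 (neighbor: 7).
Step 6: current leaves = {6,7,8}. Remove leaf 6 (neighbor: 9).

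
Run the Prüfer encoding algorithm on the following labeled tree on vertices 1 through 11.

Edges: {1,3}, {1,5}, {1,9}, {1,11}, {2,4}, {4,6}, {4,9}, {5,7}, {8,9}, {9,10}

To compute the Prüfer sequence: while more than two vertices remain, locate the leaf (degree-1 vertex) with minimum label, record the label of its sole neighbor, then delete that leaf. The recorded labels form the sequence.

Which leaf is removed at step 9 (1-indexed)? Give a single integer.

Answer: 9

Derivation:
Step 1: current leaves = {2,3,6,7,8,10,11}. Remove leaf 2 (neighbor: 4).
Step 2: current leaves = {3,6,7,8,10,11}. Remove leaf 3 (neighbor: 1).
Step 3: current leaves = {6,7,8,10,11}. Remove leaf 6 (neighbor: 4).
Step 4: current leaves = {4,7,8,10,11}. Remove leaf 4 (neighbor: 9).
Step 5: current leaves = {7,8,10,11}. Remove leaf 7 (neighbor: 5).
Step 6: current leaves = {5,8,10,11}. Remove leaf 5 (neighbor: 1).
Step 7: current leaves = {8,10,11}. Remove leaf 8 (neighbor: 9).
Step 8: current leaves = {10,11}. Remove leaf 10 (neighbor: 9).
Step 9: current leaves = {9,11}. Remove leaf 9 (neighbor: 1).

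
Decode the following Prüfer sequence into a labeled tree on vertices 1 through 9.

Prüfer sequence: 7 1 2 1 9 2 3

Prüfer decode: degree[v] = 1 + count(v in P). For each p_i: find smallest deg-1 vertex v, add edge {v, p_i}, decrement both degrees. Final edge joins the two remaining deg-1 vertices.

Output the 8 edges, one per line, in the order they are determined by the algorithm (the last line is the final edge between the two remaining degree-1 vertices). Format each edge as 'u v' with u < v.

Answer: 4 7
1 5
2 6
1 7
1 9
2 8
2 3
3 9

Derivation:
Initial degrees: {1:3, 2:3, 3:2, 4:1, 5:1, 6:1, 7:2, 8:1, 9:2}
Step 1: smallest deg-1 vertex = 4, p_1 = 7. Add edge {4,7}. Now deg[4]=0, deg[7]=1.
Step 2: smallest deg-1 vertex = 5, p_2 = 1. Add edge {1,5}. Now deg[5]=0, deg[1]=2.
Step 3: smallest deg-1 vertex = 6, p_3 = 2. Add edge {2,6}. Now deg[6]=0, deg[2]=2.
Step 4: smallest deg-1 vertex = 7, p_4 = 1. Add edge {1,7}. Now deg[7]=0, deg[1]=1.
Step 5: smallest deg-1 vertex = 1, p_5 = 9. Add edge {1,9}. Now deg[1]=0, deg[9]=1.
Step 6: smallest deg-1 vertex = 8, p_6 = 2. Add edge {2,8}. Now deg[8]=0, deg[2]=1.
Step 7: smallest deg-1 vertex = 2, p_7 = 3. Add edge {2,3}. Now deg[2]=0, deg[3]=1.
Final: two remaining deg-1 vertices are 3, 9. Add edge {3,9}.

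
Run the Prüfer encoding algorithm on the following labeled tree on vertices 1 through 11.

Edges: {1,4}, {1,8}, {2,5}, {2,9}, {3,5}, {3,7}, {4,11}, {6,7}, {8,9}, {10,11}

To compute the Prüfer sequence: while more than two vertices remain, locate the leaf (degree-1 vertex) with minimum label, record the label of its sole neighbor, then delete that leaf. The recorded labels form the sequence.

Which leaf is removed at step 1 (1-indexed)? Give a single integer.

Answer: 6

Derivation:
Step 1: current leaves = {6,10}. Remove leaf 6 (neighbor: 7).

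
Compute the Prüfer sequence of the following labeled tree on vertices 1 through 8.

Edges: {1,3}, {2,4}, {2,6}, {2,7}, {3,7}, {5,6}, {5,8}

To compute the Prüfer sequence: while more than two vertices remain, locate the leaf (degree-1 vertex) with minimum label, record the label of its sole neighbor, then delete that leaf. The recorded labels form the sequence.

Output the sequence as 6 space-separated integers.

Answer: 3 7 2 2 6 5

Derivation:
Step 1: leaves = {1,4,8}. Remove smallest leaf 1, emit neighbor 3.
Step 2: leaves = {3,4,8}. Remove smallest leaf 3, emit neighbor 7.
Step 3: leaves = {4,7,8}. Remove smallest leaf 4, emit neighbor 2.
Step 4: leaves = {7,8}. Remove smallest leaf 7, emit neighbor 2.
Step 5: leaves = {2,8}. Remove smallest leaf 2, emit neighbor 6.
Step 6: leaves = {6,8}. Remove smallest leaf 6, emit neighbor 5.
Done: 2 vertices remain (5, 8). Sequence = [3 7 2 2 6 5]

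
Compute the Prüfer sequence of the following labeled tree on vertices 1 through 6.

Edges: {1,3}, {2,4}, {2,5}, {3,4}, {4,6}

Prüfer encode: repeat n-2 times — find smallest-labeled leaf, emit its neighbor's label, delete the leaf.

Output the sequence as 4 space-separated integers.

Answer: 3 4 2 4

Derivation:
Step 1: leaves = {1,5,6}. Remove smallest leaf 1, emit neighbor 3.
Step 2: leaves = {3,5,6}. Remove smallest leaf 3, emit neighbor 4.
Step 3: leaves = {5,6}. Remove smallest leaf 5, emit neighbor 2.
Step 4: leaves = {2,6}. Remove smallest leaf 2, emit neighbor 4.
Done: 2 vertices remain (4, 6). Sequence = [3 4 2 4]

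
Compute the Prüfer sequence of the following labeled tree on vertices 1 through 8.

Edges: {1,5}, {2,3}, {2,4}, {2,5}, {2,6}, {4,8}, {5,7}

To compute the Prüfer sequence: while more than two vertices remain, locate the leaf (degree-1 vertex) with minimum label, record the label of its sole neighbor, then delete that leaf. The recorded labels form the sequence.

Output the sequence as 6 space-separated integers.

Step 1: leaves = {1,3,6,7,8}. Remove smallest leaf 1, emit neighbor 5.
Step 2: leaves = {3,6,7,8}. Remove smallest leaf 3, emit neighbor 2.
Step 3: leaves = {6,7,8}. Remove smallest leaf 6, emit neighbor 2.
Step 4: leaves = {7,8}. Remove smallest leaf 7, emit neighbor 5.
Step 5: leaves = {5,8}. Remove smallest leaf 5, emit neighbor 2.
Step 6: leaves = {2,8}. Remove smallest leaf 2, emit neighbor 4.
Done: 2 vertices remain (4, 8). Sequence = [5 2 2 5 2 4]

Answer: 5 2 2 5 2 4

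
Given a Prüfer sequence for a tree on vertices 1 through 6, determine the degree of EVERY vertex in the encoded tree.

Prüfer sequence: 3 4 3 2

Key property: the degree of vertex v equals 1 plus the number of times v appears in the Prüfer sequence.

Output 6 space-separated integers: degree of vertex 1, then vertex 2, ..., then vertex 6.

Answer: 1 2 3 2 1 1

Derivation:
p_1 = 3: count[3] becomes 1
p_2 = 4: count[4] becomes 1
p_3 = 3: count[3] becomes 2
p_4 = 2: count[2] becomes 1
Degrees (1 + count): deg[1]=1+0=1, deg[2]=1+1=2, deg[3]=1+2=3, deg[4]=1+1=2, deg[5]=1+0=1, deg[6]=1+0=1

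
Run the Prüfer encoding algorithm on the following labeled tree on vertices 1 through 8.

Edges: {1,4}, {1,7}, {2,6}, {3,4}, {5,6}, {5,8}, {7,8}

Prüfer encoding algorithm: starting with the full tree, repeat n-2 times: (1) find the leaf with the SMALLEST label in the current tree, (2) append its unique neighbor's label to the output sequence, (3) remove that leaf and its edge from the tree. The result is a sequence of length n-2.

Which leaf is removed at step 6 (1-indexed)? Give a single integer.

Step 1: current leaves = {2,3}. Remove leaf 2 (neighbor: 6).
Step 2: current leaves = {3,6}. Remove leaf 3 (neighbor: 4).
Step 3: current leaves = {4,6}. Remove leaf 4 (neighbor: 1).
Step 4: current leaves = {1,6}. Remove leaf 1 (neighbor: 7).
Step 5: current leaves = {6,7}. Remove leaf 6 (neighbor: 5).
Step 6: current leaves = {5,7}. Remove leaf 5 (neighbor: 8).

Answer: 5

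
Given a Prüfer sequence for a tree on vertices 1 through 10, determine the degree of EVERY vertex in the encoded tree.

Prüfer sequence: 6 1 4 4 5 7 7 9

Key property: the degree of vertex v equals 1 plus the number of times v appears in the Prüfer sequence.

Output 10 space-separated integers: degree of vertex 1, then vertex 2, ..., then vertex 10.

Answer: 2 1 1 3 2 2 3 1 2 1

Derivation:
p_1 = 6: count[6] becomes 1
p_2 = 1: count[1] becomes 1
p_3 = 4: count[4] becomes 1
p_4 = 4: count[4] becomes 2
p_5 = 5: count[5] becomes 1
p_6 = 7: count[7] becomes 1
p_7 = 7: count[7] becomes 2
p_8 = 9: count[9] becomes 1
Degrees (1 + count): deg[1]=1+1=2, deg[2]=1+0=1, deg[3]=1+0=1, deg[4]=1+2=3, deg[5]=1+1=2, deg[6]=1+1=2, deg[7]=1+2=3, deg[8]=1+0=1, deg[9]=1+1=2, deg[10]=1+0=1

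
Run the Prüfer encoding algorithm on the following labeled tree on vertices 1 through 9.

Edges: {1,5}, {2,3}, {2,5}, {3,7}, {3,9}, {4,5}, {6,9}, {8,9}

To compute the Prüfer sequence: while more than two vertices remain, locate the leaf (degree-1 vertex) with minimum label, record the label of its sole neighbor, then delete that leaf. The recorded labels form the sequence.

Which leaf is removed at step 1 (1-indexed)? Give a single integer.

Step 1: current leaves = {1,4,6,7,8}. Remove leaf 1 (neighbor: 5).

Answer: 1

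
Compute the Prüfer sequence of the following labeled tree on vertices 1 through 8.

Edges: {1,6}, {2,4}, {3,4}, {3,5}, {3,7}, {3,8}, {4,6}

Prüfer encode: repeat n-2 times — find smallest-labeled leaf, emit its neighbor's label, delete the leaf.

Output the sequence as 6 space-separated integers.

Answer: 6 4 3 4 3 3

Derivation:
Step 1: leaves = {1,2,5,7,8}. Remove smallest leaf 1, emit neighbor 6.
Step 2: leaves = {2,5,6,7,8}. Remove smallest leaf 2, emit neighbor 4.
Step 3: leaves = {5,6,7,8}. Remove smallest leaf 5, emit neighbor 3.
Step 4: leaves = {6,7,8}. Remove smallest leaf 6, emit neighbor 4.
Step 5: leaves = {4,7,8}. Remove smallest leaf 4, emit neighbor 3.
Step 6: leaves = {7,8}. Remove smallest leaf 7, emit neighbor 3.
Done: 2 vertices remain (3, 8). Sequence = [6 4 3 4 3 3]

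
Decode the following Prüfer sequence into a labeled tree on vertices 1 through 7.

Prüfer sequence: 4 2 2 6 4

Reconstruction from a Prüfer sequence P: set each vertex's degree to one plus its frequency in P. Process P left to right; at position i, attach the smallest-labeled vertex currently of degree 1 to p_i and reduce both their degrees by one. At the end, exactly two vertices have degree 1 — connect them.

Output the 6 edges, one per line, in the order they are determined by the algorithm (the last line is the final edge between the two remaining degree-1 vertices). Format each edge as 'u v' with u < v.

Initial degrees: {1:1, 2:3, 3:1, 4:3, 5:1, 6:2, 7:1}
Step 1: smallest deg-1 vertex = 1, p_1 = 4. Add edge {1,4}. Now deg[1]=0, deg[4]=2.
Step 2: smallest deg-1 vertex = 3, p_2 = 2. Add edge {2,3}. Now deg[3]=0, deg[2]=2.
Step 3: smallest deg-1 vertex = 5, p_3 = 2. Add edge {2,5}. Now deg[5]=0, deg[2]=1.
Step 4: smallest deg-1 vertex = 2, p_4 = 6. Add edge {2,6}. Now deg[2]=0, deg[6]=1.
Step 5: smallest deg-1 vertex = 6, p_5 = 4. Add edge {4,6}. Now deg[6]=0, deg[4]=1.
Final: two remaining deg-1 vertices are 4, 7. Add edge {4,7}.

Answer: 1 4
2 3
2 5
2 6
4 6
4 7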